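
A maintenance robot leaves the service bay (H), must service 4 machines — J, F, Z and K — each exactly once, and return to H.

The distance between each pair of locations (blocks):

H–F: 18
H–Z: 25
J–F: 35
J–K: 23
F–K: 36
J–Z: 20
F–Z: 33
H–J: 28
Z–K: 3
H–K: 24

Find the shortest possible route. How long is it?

With 4 stops there are 4!/2 = 12 distinct round trips (a route and its reverse cost the same).
H→J→F→Z→K→H: 28+35+33+3+24 = 123
H→J→F→K→Z→H: 28+35+36+3+25 = 127
H→J→Z→F→K→H: 28+20+33+36+24 = 141
H→J→Z→K→F→H: 28+20+3+36+18 = 105
H→J→K→F→Z→H: 28+23+36+33+25 = 145
H→J→K→Z→F→H: 28+23+3+33+18 = 105
H→F→J→Z→K→H: 18+35+20+3+24 = 100
H→F→J→K→Z→H: 18+35+23+3+25 = 104
H→F→Z→J→K→H: 18+33+20+23+24 = 118
H→F→K→J→Z→H: 18+36+23+20+25 = 122
H→Z→J→F→K→H: 25+20+35+36+24 = 140
H→Z→F→J→K→H: 25+33+35+23+24 = 140
The minimum is 100.
One optimal route: H → F → J → Z → K → H (or its reverse).

100 blocks — the shortest possible round trip.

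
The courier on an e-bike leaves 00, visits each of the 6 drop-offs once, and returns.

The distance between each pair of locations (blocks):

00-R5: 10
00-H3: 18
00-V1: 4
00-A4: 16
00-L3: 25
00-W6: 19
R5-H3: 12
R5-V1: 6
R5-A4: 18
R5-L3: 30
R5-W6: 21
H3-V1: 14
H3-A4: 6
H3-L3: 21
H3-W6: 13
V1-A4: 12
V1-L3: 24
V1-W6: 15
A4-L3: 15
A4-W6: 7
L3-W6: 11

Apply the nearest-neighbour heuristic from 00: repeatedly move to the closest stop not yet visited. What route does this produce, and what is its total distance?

From 00: distances to unvisited — V1=4, R5=10, A4=16, H3=18, W6=19, L3=25. Nearest is V1 (4).
From V1: distances to unvisited — R5=6, A4=12, H3=14, W6=15, L3=24. Nearest is R5 (6).
From R5: distances to unvisited — H3=12, A4=18, W6=21, L3=30. Nearest is H3 (12).
From H3: distances to unvisited — A4=6, W6=13, L3=21. Nearest is A4 (6).
From A4: distances to unvisited — W6=7, L3=15. Nearest is W6 (7).
From W6: distances to unvisited — L3=11. Nearest is L3 (11).
Return L3→00: 25.
Total = 4 + 6 + 12 + 6 + 7 + 11 + 25 = 71.

Nearest-neighbour total = 71 blocks; route 00 → V1 → R5 → H3 → A4 → W6 → L3 → 00.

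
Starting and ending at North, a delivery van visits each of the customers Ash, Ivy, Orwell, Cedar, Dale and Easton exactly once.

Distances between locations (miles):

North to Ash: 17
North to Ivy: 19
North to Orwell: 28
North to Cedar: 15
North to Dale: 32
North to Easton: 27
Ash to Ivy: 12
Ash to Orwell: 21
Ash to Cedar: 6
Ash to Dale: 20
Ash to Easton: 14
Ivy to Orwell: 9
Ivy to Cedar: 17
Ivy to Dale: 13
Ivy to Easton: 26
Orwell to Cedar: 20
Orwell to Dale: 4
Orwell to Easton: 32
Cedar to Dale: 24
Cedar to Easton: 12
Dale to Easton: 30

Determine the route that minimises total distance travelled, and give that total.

With 6 stops there are 6!/2 = 360 distinct round trips (a route and its reverse cost the same).
North→Ash→Ivy→Orwell→Cedar→Dale→Easton→North: 17+12+9+20+24+30+27 = 139
North→Ash→Ivy→Orwell→Cedar→Easton→Dale→North: 17+12+9+20+12+30+32 = 132
North→Ash→Ivy→Orwell→Dale→Cedar→Easton→North: 17+12+9+4+24+12+27 = 105
North→Ash→Ivy→Orwell→Dale→Easton→Cedar→North: 17+12+9+4+30+12+15 = 99
North→Ash→Ivy→Orwell→Easton→Cedar→Dale→North: 17+12+9+32+12+24+32 = 138
North→Ash→Ivy→Orwell→Easton→Dale→Cedar→North: 17+12+9+32+30+24+15 = 139
North→Ash→Ivy→Cedar→Orwell→Dale→Easton→North: 17+12+17+20+4+30+27 = 127
North→Ash→Ivy→Cedar→Orwell→Easton→Dale→North: 17+12+17+20+32+30+32 = 160
… (352 more)
North→Ivy→Orwell→Dale→Ash→Easton→Cedar→North: 19+9+4+20+14+12+15 = 93  ← best
The minimum is 93.
One optimal route: North → Ivy → Orwell → Dale → Ash → Easton → Cedar → North (or its reverse).

Shortest round trip = 93 miles.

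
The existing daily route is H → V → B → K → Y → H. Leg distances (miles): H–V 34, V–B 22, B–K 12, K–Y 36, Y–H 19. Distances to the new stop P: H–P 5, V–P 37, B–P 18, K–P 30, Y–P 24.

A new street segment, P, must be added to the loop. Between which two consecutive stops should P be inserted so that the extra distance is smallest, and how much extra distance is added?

Minimum extra distance: 8 miles, inserting P between H and V.

Insertion cost between consecutive stops i–j is d(i,P) + d(P,j) − d(i,j):
  between H and V: 5 + 37 − 34 = 8
  between V and B: 37 + 18 − 22 = 33
  between B and K: 18 + 30 − 12 = 36
  between K and Y: 30 + 24 − 36 = 18
  between Y and H: 24 + 5 − 19 = 10
Cheapest insertion is between H and V, adding 8.
New total = 123 + 8 = 131.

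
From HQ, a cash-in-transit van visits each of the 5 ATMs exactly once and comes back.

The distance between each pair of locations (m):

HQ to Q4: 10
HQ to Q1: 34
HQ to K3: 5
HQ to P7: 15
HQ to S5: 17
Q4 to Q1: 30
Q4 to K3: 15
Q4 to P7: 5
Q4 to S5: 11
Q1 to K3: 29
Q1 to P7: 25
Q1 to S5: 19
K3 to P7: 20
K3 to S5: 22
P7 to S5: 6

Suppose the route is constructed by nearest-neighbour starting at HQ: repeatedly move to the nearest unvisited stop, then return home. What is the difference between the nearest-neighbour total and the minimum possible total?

10 m longer than the optimal tour.

From HQ: K3=5, Q4=10, P7=15, S5=17, Q1=34 → choose K3 (5).
From K3: Q4=15, P7=20, S5=22, Q1=29 → choose Q4 (15).
From Q4: P7=5, S5=11, Q1=30 → choose P7 (5).
From P7: S5=6, Q1=25 → choose S5 (6).
From S5: Q1=19 → choose Q1 (19).
NN route HQ → K3 → Q4 → P7 → S5 → Q1 → HQ costs 84.
Optimal: HQ → Q4 → P7 → S5 → Q1 → K3 → HQ costs 74 (by enumerating all 60 distinct tours).
Excess = 84 − 74 = 10.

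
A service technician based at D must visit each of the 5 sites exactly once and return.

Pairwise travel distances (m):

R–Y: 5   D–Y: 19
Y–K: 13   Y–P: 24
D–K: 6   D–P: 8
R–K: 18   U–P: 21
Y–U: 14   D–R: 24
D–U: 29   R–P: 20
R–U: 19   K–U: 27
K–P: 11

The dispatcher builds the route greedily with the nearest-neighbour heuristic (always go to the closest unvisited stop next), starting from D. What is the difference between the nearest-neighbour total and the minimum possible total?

13 m longer than the optimal tour.

D: K=6, P=8, Y=19, R=24, U=29 ⇒ K
K: P=11, Y=13, R=18, U=27 ⇒ P
P: R=20, U=21, Y=24 ⇒ R
R: Y=5, U=19 ⇒ Y
Y: U=14 ⇒ U
NN route D → K → P → R → Y → U → D costs 85.
Optimal: D → K → R → Y → U → P → D costs 72 (by enumerating all 60 distinct tours).
Excess = 85 − 72 = 13.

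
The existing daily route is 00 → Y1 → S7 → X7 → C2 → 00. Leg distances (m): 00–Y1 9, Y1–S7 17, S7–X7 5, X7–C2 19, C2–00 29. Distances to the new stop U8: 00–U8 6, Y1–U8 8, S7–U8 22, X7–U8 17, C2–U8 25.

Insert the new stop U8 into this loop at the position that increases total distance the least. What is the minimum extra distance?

Minimum extra distance: 2 m, inserting U8 between C2 and 00.

Insertion cost between consecutive stops i–j is d(i,U8) + d(U8,j) − d(i,j):
  between 00 and Y1: 6 + 8 − 9 = 5
  between Y1 and S7: 8 + 22 − 17 = 13
  between S7 and X7: 22 + 17 − 5 = 34
  between X7 and C2: 17 + 25 − 19 = 23
  between C2 and 00: 25 + 6 − 29 = 2
Cheapest insertion is between C2 and 00, adding 2.
New total = 79 + 2 = 81.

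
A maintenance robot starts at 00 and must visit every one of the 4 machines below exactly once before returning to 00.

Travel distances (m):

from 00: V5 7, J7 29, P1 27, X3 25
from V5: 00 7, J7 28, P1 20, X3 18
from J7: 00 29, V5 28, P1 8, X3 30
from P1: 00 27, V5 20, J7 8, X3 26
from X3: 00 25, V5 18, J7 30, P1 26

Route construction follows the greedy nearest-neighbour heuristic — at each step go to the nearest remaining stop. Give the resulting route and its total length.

Nearest-neighbour total = 88 m; route 00 → V5 → X3 → P1 → J7 → 00.

At 00 the remaining stops are V5 7, X3 25, P1 27, J7 29; go to V5.
At V5 the remaining stops are X3 18, P1 20, J7 28; go to X3.
At X3 the remaining stops are P1 26, J7 30; go to P1.
At P1 the remaining stops are J7 8; go to J7.
Return J7→00: 29.
Total = 7 + 18 + 26 + 8 + 29 = 88.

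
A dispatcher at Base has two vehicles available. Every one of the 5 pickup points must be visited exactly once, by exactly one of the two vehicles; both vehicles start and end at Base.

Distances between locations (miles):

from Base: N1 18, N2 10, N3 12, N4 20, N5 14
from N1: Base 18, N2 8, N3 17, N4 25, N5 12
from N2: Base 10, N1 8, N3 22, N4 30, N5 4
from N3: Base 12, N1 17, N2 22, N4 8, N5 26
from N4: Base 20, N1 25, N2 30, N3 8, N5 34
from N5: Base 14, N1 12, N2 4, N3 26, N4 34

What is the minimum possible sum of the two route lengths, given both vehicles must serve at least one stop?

There are 2^4 − 1 = 15 ways to divide the 5 stops into two non-empty groups. For each, the best each vehicle can do is its own shortest tour through its group:
  {N1} + {N2, N3, N4, N5}: 36 + 68 = 104
  {N2} + {N1, N3, N4, N5}: 20 + 71 = 91
  {N1, N2} + {N3, N4, N5}: 36 + 68 = 104
  {N3} + {N1, N2, N4, N5}: 24 + 71 = 95
  {N1, N3} + {N2, N4, N5}: 47 + 68 = 115
  {N2, N3} + {N1, N4, N5}: 44 + 71 = 115
  … (15 splits in total)
  {N3, N4} + {N1, N2, N5}: 40 + 44 = 84  ← best
Best: vehicle 1 Base → N3 → N4 → Base = 40; vehicle 2 Base → N1 → N2 → N5 → Base = 44; combined 84.

84 miles — the smallest possible combined total.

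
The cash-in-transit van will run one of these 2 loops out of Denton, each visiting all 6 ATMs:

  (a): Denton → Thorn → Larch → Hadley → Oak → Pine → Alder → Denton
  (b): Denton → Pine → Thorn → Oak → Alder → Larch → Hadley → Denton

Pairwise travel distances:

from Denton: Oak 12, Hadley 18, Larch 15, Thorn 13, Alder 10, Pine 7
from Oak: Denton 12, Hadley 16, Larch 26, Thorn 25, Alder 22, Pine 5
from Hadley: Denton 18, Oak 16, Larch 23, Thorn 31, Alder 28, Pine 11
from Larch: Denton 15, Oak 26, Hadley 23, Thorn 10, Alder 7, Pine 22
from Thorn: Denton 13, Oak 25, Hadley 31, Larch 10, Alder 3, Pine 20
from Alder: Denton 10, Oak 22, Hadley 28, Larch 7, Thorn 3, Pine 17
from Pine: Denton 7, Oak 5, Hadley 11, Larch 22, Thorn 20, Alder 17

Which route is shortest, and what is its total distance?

Shortest is (a), total 94.

(a): 13 + 10 + 23 + 16 + 5 + 17 + 10 = 94
(b): 7 + 20 + 25 + 22 + 7 + 23 + 18 = 122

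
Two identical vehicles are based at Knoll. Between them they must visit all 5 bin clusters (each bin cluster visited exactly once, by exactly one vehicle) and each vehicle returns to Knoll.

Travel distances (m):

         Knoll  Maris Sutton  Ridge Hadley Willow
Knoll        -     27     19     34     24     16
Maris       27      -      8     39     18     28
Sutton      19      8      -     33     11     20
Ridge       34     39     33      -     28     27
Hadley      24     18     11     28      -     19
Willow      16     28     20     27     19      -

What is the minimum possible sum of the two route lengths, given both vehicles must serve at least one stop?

Minimum combined distance: 139 m.

There are 2^4 − 1 = 15 ways to divide the 5 stops into two non-empty groups. For each, the best each vehicle can do is its own shortest tour through its group:
  {Maris} + {Sutton, Ridge, Hadley, Willow}: 54 + 101 = 155
  {Sutton} + {Maris, Ridge, Hadley, Willow}: 38 + 116 = 154
  {Maris, Sutton} + {Ridge, Hadley, Willow}: 54 + 95 = 149
  {Ridge} + {Maris, Sutton, Hadley, Willow}: 68 + 80 = 148
  {Maris, Ridge} + {Sutton, Hadley, Willow}: 100 + 65 = 165
  {Sutton, Ridge} + {Maris, Hadley, Willow}: 86 + 80 = 166
  … (15 splits in total)
  {Maris, Sutton, Ridge, Hadley} + {Willow}: 107 + 32 = 139  ← best
Best: vehicle 1 Knoll → Sutton → Maris → Hadley → Ridge → Knoll = 107; vehicle 2 Knoll → Willow → Knoll = 32; combined 139.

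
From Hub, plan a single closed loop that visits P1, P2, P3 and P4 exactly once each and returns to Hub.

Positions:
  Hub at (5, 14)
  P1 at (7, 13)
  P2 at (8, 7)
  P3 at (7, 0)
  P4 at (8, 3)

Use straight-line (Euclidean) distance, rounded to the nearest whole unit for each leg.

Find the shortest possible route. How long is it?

Shortest round trip = 29.

Hub - P1 - P2 - P3 - P4 - Hub: 2+6+7+3+11 = 29
Hub - P1 - P2 - P4 - P3 - Hub: 2+6+4+3+14 = 29
Hub - P1 - P3 - P2 - P4 - Hub: 2+13+7+4+11 = 37
Hub - P1 - P3 - P4 - P2 - Hub: 2+13+3+4+8 = 30
Hub - P1 - P4 - P2 - P3 - Hub: 2+10+4+7+14 = 37
Hub - P1 - P4 - P3 - P2 - Hub: 2+10+3+7+8 = 30
Hub - P2 - P1 - P3 - P4 - Hub: 8+6+13+3+11 = 41
Hub - P2 - P1 - P4 - P3 - Hub: 8+6+10+3+14 = 41
Hub - P2 - P3 - P1 - P4 - Hub: 8+7+13+10+11 = 49
Hub - P2 - P4 - P1 - P3 - Hub: 8+4+10+13+14 = 49
Hub - P3 - P1 - P2 - P4 - Hub: 14+13+6+4+11 = 48
Hub - P3 - P2 - P1 - P4 - Hub: 14+7+6+10+11 = 48
The minimum is 29.
One optimal route: Hub → P1 → P2 → P3 → P4 → Hub (or its reverse).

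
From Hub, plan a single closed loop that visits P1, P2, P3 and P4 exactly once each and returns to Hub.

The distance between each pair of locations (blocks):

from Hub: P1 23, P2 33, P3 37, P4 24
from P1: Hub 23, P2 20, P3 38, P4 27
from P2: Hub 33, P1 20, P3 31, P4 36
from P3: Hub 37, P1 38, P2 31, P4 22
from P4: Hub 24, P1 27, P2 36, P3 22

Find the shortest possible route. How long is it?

120 blocks — the shortest possible round trip.

There are 12 distinct closed tours to check (reversals are equivalent).
Hub→P1→P2→P3→P4→Hub: 23+20+31+22+24 = 120
Hub→P1→P2→P4→P3→Hub: 23+20+36+22+37 = 138
Hub→P1→P3→P2→P4→Hub: 23+38+31+36+24 = 152
Hub→P1→P3→P4→P2→Hub: 23+38+22+36+33 = 152
Hub→P1→P4→P2→P3→Hub: 23+27+36+31+37 = 154
Hub→P1→P4→P3→P2→Hub: 23+27+22+31+33 = 136
Hub→P2→P1→P3→P4→Hub: 33+20+38+22+24 = 137
Hub→P2→P1→P4→P3→Hub: 33+20+27+22+37 = 139
Hub→P2→P3→P1→P4→Hub: 33+31+38+27+24 = 153
Hub→P2→P4→P1→P3→Hub: 33+36+27+38+37 = 171
Hub→P3→P1→P2→P4→Hub: 37+38+20+36+24 = 155
Hub→P3→P2→P1→P4→Hub: 37+31+20+27+24 = 139
The minimum is 120.
One optimal route: Hub → P1 → P2 → P3 → P4 → Hub (or its reverse).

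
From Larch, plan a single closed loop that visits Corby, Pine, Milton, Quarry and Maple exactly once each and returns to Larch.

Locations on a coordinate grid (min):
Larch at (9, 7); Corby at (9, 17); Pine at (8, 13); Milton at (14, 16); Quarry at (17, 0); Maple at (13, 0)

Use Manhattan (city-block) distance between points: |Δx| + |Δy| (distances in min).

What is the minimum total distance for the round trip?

Minimum total distance: 52 min.

With 5 stops there are 5!/2 = 60 distinct round trips (a route and its reverse cost the same).
Larch → Corby → Pine → Milton → Quarry → Maple → Larch: 10+5+9+19+4+11 = 58
Larch → Corby → Pine → Milton → Maple → Quarry → Larch: 10+5+9+17+4+15 = 60
Larch → Corby → Pine → Quarry → Milton → Maple → Larch: 10+5+22+19+17+11 = 84
Larch → Corby → Pine → Quarry → Maple → Milton → Larch: 10+5+22+4+17+14 = 72
Larch → Corby → Pine → Maple → Milton → Quarry → Larch: 10+5+18+17+19+15 = 84
Larch → Corby → Pine → Maple → Quarry → Milton → Larch: 10+5+18+4+19+14 = 70
Larch → Corby → Milton → Pine → Quarry → Maple → Larch: 10+6+9+22+4+11 = 62
Larch → Corby → Milton → Pine → Maple → Quarry → Larch: 10+6+9+18+4+15 = 62
Larch → Corby → Milton → Quarry → Pine → Maple → Larch: 10+6+19+22+18+11 = 86
Larch → Corby → Milton → Quarry → Maple → Pine → Larch: 10+6+19+4+18+7 = 64
Larch → Corby → Milton → Maple → Pine → Quarry → Larch: 10+6+17+18+22+15 = 88
Larch → Corby → Milton → Maple → Quarry → Pine → Larch: 10+6+17+4+22+7 = 66
Larch → Corby → Quarry → Pine → Milton → Maple → Larch: 10+25+22+9+17+11 = 94
Larch → Corby → Quarry → Pine → Maple → Milton → Larch: 10+25+22+18+17+14 = 106
… (46 more)
Larch → Pine → Corby → Milton → Quarry → Maple → Larch: 7+5+6+19+4+11 = 52  ← best
The minimum is 52.
One optimal route: Larch → Pine → Corby → Milton → Quarry → Maple → Larch (or its reverse).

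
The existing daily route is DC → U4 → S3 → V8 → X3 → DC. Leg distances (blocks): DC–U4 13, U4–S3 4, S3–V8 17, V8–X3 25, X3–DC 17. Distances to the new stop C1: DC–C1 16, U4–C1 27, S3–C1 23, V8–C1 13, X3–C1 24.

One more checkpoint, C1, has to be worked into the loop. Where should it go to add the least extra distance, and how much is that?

+12 blocks — insert C1 between V8 and X3.

Insertion cost between consecutive stops i–j is d(i,C1) + d(C1,j) − d(i,j):
  between DC and U4: 16 + 27 − 13 = 30
  between U4 and S3: 27 + 23 − 4 = 46
  between S3 and V8: 23 + 13 − 17 = 19
  between V8 and X3: 13 + 24 − 25 = 12
  between X3 and DC: 24 + 16 − 17 = 23
Cheapest insertion is between V8 and X3, adding 12.
New total = 76 + 12 = 88.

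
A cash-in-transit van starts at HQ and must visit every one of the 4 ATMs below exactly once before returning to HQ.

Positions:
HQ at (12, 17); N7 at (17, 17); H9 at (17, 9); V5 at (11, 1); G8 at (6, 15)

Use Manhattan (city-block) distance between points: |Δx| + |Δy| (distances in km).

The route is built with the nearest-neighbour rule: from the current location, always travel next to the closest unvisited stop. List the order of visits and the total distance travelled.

54 km along HQ → N7 → H9 → V5 → G8 → HQ.

HQ → [N7:5 / G8:8 / H9:13 / V5:17] → N7 (5)
N7 → [H9:8 / G8:13 / V5:22] → H9 (8)
H9 → [V5:14 / G8:17] → V5 (14)
V5 → [G8:19] → G8 (19)
Return G8→HQ: 8.
Total = 5 + 8 + 14 + 19 + 8 = 54.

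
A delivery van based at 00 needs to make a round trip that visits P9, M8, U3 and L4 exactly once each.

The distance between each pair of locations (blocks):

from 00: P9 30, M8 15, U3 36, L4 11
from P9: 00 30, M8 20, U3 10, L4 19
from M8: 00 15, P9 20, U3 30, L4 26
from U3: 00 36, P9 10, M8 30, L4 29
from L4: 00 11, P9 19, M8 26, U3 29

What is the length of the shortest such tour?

85 blocks — the shortest possible round trip.

00→P9→M8→U3→L4→00: 30+20+30+29+11 = 120
00→P9→M8→L4→U3→00: 30+20+26+29+36 = 141
00→P9→U3→M8→L4→00: 30+10+30+26+11 = 107
00→P9→U3→L4→M8→00: 30+10+29+26+15 = 110
00→P9→L4→M8→U3→00: 30+19+26+30+36 = 141
00→P9→L4→U3→M8→00: 30+19+29+30+15 = 123
00→M8→P9→U3→L4→00: 15+20+10+29+11 = 85
00→M8→P9→L4→U3→00: 15+20+19+29+36 = 119
00→M8→U3→P9→L4→00: 15+30+10+19+11 = 85
00→M8→L4→P9→U3→00: 15+26+19+10+36 = 106
00→U3→P9→M8→L4→00: 36+10+20+26+11 = 103
00→U3→M8→P9→L4→00: 36+30+20+19+11 = 116
The minimum is 85.
One optimal route: 00 → M8 → P9 → U3 → L4 → 00 (or its reverse).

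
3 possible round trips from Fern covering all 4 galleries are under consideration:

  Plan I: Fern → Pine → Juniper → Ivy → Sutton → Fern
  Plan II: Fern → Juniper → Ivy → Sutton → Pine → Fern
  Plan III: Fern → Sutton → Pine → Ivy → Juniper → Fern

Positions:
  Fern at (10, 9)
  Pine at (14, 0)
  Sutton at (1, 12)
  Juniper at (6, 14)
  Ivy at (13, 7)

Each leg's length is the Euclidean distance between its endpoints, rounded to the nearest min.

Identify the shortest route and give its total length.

Shortest is Plan III, total 50 min.

Plan I: 10 + 16 + 10 + 13 + 9 = 58
Plan II: 6 + 10 + 13 + 18 + 10 = 57
Plan III: 9 + 18 + 7 + 10 + 6 = 50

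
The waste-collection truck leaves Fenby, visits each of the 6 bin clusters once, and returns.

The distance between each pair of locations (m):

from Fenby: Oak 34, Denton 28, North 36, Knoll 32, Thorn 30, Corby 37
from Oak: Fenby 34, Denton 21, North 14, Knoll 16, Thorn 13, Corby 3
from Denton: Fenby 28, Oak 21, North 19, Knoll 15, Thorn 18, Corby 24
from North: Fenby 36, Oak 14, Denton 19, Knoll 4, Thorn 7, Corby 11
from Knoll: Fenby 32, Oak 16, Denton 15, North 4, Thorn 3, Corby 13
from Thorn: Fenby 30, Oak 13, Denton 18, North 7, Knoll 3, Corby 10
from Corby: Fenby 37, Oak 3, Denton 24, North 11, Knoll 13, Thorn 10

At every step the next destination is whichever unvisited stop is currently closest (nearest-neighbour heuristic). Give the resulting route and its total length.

Nearest-neighbour total = 101 m; route Fenby → Denton → Knoll → Thorn → North → Corby → Oak → Fenby.

At Fenby the remaining stops are Denton 28, Thorn 30, Knoll 32, Oak 34, North 36, Corby 37; go to Denton.
At Denton the remaining stops are Knoll 15, Thorn 18, North 19, Oak 21, Corby 24; go to Knoll.
At Knoll the remaining stops are Thorn 3, North 4, Corby 13, Oak 16; go to Thorn.
At Thorn the remaining stops are North 7, Corby 10, Oak 13; go to North.
At North the remaining stops are Corby 11, Oak 14; go to Corby.
At Corby the remaining stops are Oak 3; go to Oak.
Return Oak→Fenby: 34.
Total = 28 + 15 + 3 + 7 + 11 + 3 + 34 = 101.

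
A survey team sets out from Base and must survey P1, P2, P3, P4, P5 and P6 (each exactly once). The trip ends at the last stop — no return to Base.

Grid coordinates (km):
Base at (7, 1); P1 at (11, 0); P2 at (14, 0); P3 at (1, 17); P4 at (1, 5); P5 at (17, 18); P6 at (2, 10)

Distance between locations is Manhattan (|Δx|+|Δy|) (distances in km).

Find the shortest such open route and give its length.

There are 6! = 720 possible orderings.
Base - P1 - P2 - P3 - P4 - P5 - P6: 5+3+30+12+29+23 = 102
Base - P1 - P2 - P3 - P4 - P6 - P5: 5+3+30+12+6+23 = 79
Base - P1 - P2 - P3 - P5 - P4 - P6: 5+3+30+17+29+6 = 90
Base - P1 - P2 - P3 - P5 - P6 - P4: 5+3+30+17+23+6 = 84
Base - P1 - P2 - P3 - P6 - P4 - P5: 5+3+30+8+6+29 = 81
Base - P1 - P2 - P3 - P6 - P5 - P4: 5+3+30+8+23+29 = 98
Base - P1 - P2 - P4 - P3 - P5 - P6: 5+3+18+12+17+23 = 78
Base - P1 - P2 - P4 - P3 - P6 - P5: 5+3+18+12+8+23 = 69
… (712 more)
Base - P1 - P2 - P4 - P6 - P3 - P5: 5+3+18+6+8+17 = 57  ← best
The minimum is 57.
One shortest path: Base → P1 → P2 → P4 → P6 → P3 → P5.

Minimum one-way distance = 57 km.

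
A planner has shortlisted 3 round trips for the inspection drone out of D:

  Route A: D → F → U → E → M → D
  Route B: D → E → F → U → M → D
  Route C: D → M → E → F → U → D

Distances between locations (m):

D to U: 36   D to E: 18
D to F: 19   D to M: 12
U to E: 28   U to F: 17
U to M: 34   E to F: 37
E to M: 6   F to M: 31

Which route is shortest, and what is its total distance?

Shortest is Route A, total 82 m.

Route A: 19 + 17 + 28 + 6 + 12 = 82
Route B: 18 + 37 + 17 + 34 + 12 = 118
Route C: 12 + 6 + 37 + 17 + 36 = 108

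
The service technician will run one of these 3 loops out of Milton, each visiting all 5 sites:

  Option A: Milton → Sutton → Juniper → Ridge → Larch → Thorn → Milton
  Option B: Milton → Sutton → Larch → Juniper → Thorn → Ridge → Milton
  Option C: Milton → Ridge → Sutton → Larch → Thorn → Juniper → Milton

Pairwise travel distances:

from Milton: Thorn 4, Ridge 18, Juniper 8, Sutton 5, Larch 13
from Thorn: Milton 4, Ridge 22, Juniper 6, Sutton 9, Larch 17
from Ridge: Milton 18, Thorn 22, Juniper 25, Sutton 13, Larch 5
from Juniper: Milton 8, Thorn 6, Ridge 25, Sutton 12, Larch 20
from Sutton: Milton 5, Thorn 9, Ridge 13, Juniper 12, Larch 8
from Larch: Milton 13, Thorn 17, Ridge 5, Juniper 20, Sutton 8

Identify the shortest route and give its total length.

Option A: 5 + 12 + 25 + 5 + 17 + 4 = 68
Option B: 5 + 8 + 20 + 6 + 22 + 18 = 79
Option C: 18 + 13 + 8 + 17 + 6 + 8 = 70

Shortest is Option A, total 68.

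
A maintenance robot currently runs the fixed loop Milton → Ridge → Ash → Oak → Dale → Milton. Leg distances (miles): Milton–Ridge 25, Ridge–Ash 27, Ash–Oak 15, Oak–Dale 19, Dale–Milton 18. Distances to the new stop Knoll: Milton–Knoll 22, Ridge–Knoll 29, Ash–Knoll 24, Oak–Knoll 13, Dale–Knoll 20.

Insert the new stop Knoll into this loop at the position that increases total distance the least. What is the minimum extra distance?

Adding 14 miles by placing Knoll on the Oak–Dale leg.

Insertion cost between consecutive stops i–j is d(i,Knoll) + d(Knoll,j) − d(i,j):
  between Milton and Ridge: 22 + 29 − 25 = 26
  between Ridge and Ash: 29 + 24 − 27 = 26
  between Ash and Oak: 24 + 13 − 15 = 22
  between Oak and Dale: 13 + 20 − 19 = 14
  between Dale and Milton: 20 + 22 − 18 = 24
Cheapest insertion is between Oak and Dale, adding 14.
New total = 104 + 14 = 118.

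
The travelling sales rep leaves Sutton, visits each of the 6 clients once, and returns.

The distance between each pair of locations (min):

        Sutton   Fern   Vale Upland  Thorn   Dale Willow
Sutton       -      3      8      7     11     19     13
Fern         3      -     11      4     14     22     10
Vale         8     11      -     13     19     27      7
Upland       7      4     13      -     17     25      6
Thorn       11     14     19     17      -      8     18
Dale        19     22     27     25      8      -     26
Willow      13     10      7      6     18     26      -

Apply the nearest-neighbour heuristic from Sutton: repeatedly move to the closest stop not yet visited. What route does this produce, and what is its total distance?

At Sutton the remaining stops are Fern 3, Upland 7, Vale 8, Thorn 11, Willow 13, Dale 19; go to Fern.
At Fern the remaining stops are Upland 4, Willow 10, Vale 11, Thorn 14, Dale 22; go to Upland.
At Upland the remaining stops are Willow 6, Vale 13, Thorn 17, Dale 25; go to Willow.
At Willow the remaining stops are Vale 7, Thorn 18, Dale 26; go to Vale.
At Vale the remaining stops are Thorn 19, Dale 27; go to Thorn.
At Thorn the remaining stops are Dale 8; go to Dale.
Return Dale→Sutton: 19.
Total = 3 + 4 + 6 + 7 + 19 + 8 + 19 = 66.

Total distance 66 min via the nearest-neighbour route Sutton → Fern → Upland → Willow → Vale → Thorn → Dale → Sutton.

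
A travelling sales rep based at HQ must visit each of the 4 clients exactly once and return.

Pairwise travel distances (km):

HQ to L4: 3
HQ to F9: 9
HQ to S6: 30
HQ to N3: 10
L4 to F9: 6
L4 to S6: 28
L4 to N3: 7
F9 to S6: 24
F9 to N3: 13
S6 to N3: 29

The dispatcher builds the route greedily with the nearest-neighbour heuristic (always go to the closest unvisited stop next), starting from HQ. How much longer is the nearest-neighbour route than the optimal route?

9 km longer than the optimal tour.

HQ: L4=3, F9=9, N3=10, S6=30 ⇒ L4
L4: F9=6, N3=7, S6=28 ⇒ F9
F9: N3=13, S6=24 ⇒ N3
N3: S6=29 ⇒ S6
NN route HQ → L4 → F9 → N3 → S6 → HQ costs 81.
Optimal: HQ → L4 → F9 → S6 → N3 → HQ costs 72 (by enumerating all 12 distinct tours).
Excess = 81 − 72 = 9.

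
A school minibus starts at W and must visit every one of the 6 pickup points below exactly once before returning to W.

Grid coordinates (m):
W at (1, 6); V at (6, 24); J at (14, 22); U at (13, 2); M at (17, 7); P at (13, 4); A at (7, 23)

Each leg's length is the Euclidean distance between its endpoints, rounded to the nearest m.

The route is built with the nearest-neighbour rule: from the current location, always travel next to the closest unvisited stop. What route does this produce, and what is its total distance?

Nearest-neighbour total = 62 m; route W → P → U → M → J → A → V → W.

At W the remaining stops are P 12, U 13, M 16, A 18, V 19, J 21; go to P.
At P the remaining stops are U 2, M 5, J 18, A 20, V 21; go to U.
At U the remaining stops are M 6, J 20, A 22, V 23; go to M.
At M the remaining stops are J 15, A 19, V 20; go to J.
At J the remaining stops are A 7, V 8; go to A.
At A the remaining stops are V 1; go to V.
Return V→W: 19.
Total = 12 + 2 + 6 + 15 + 7 + 1 + 19 = 62.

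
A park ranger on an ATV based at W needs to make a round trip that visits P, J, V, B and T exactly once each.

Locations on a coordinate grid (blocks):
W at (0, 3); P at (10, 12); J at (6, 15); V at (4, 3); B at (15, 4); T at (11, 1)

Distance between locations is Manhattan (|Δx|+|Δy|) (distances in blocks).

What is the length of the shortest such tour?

58 blocks — the shortest possible round trip.

W → P → J → V → B → T → W: 19+7+14+12+7+13 = 72
W → P → J → V → T → B → W: 19+7+14+9+7+16 = 72
W → P → J → B → V → T → W: 19+7+20+12+9+13 = 80
W → P → J → B → T → V → W: 19+7+20+7+9+4 = 66
W → P → J → T → V → B → W: 19+7+19+9+12+16 = 82
W → P → J → T → B → V → W: 19+7+19+7+12+4 = 68
W → P → V → J → B → T → W: 19+15+14+20+7+13 = 88
W → P → V → J → T → B → W: 19+15+14+19+7+16 = 90
W → P → V → B → J → T → W: 19+15+12+20+19+13 = 98
W → P → V → B → T → J → W: 19+15+12+7+19+18 = 90
W → P → V → T → J → B → W: 19+15+9+19+20+16 = 98
W → P → V → T → B → J → W: 19+15+9+7+20+18 = 88
W → P → B → J → V → T → W: 19+13+20+14+9+13 = 88
W → P → B → J → T → V → W: 19+13+20+19+9+4 = 84
… (46 more)
W → J → P → B → T → V → W: 18+7+13+7+9+4 = 58  ← best
The minimum is 58.
One optimal route: W → J → P → B → T → V → W (or its reverse).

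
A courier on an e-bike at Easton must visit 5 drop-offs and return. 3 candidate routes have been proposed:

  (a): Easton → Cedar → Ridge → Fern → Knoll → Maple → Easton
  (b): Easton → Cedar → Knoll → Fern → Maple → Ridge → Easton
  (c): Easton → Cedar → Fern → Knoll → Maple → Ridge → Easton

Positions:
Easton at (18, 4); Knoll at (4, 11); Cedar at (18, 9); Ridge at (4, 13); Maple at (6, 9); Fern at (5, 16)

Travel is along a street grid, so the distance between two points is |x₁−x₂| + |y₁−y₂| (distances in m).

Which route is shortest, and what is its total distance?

54 m — (a) is the shortest.

(a): 5 + 18 + 4 + 6 + 4 + 17 = 54
(b): 5 + 16 + 6 + 8 + 6 + 23 = 64
(c): 5 + 20 + 6 + 4 + 6 + 23 = 64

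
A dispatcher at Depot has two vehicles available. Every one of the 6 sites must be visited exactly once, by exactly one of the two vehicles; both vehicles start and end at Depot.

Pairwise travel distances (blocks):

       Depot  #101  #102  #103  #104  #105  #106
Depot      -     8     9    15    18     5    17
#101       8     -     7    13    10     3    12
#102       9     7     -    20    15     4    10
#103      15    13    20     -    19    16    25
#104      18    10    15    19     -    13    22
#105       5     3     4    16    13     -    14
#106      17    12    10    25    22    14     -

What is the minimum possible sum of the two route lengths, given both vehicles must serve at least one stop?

85 blocks — the smallest possible combined total.

There are 2^5 − 1 = 31 ways to divide the 6 stops into two non-empty groups. For each, the best each vehicle can do is its own shortest tour through its group:
  {#101} + {#102, #103, #104, #105, #106}: 16 + 75 = 91
  {#102} + {#101, #103, #104, #105, #106}: 18 + 75 = 93
  {#101, #102} + {#103, #104, #105, #106}: 24 + 75 = 99
  {#103} + {#101, #102, #104, #105, #106}: 30 + 59 = 89
  {#101, #103} + {#102, #104, #105, #106}: 36 + 59 = 95
  {#102, #103} + {#101, #104, #105, #106}: 44 + 57 = 101
  … (31 splits in total)
  {#105} + {#101, #102, #103, #104, #106}: 10 + 75 = 85  ← best
Best: vehicle 1 Depot → #105 → Depot = 10; vehicle 2 Depot → #102 → #106 → #101 → #104 → #103 → Depot = 75; combined 85.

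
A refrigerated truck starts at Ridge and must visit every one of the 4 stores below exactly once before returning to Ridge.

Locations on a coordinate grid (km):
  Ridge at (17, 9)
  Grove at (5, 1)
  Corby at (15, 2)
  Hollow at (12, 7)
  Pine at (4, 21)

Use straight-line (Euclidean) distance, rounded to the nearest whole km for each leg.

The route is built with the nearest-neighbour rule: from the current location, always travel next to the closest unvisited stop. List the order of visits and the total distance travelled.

Total distance 59 km via the nearest-neighbour route Ridge → Hollow → Corby → Grove → Pine → Ridge.

At Ridge the remaining stops are Hollow 5, Corby 7, Grove 14, Pine 18; go to Hollow.
At Hollow the remaining stops are Corby 6, Grove 9, Pine 16; go to Corby.
At Corby the remaining stops are Grove 10, Pine 22; go to Grove.
At Grove the remaining stops are Pine 20; go to Pine.
Return Pine→Ridge: 18.
Total = 5 + 6 + 10 + 20 + 18 = 59.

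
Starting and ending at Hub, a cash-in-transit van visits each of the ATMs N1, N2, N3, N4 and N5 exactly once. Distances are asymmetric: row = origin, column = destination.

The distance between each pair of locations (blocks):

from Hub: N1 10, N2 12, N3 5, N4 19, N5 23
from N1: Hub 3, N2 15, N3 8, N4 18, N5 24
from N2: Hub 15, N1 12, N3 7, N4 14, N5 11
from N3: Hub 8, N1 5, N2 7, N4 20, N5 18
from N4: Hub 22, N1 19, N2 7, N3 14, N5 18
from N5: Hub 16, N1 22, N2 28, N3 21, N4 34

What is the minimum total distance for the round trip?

62 blocks — the shortest possible round trip.

Hub-N1-N2-N3-N4-N5-Hub: 10+15+7+20+18+16 = 86
Hub-N1-N2-N3-N5-N4-Hub: 10+15+7+18+34+22 = 106
Hub-N1-N2-N4-N3-N5-Hub: 10+15+14+14+18+16 = 87
Hub-N1-N2-N4-N5-N3-Hub: 10+15+14+18+21+8 = 86
Hub-N1-N2-N5-N3-N4-Hub: 10+15+11+21+20+22 = 99
Hub-N1-N2-N5-N4-N3-Hub: 10+15+11+34+14+8 = 92
Hub-N1-N3-N2-N4-N5-Hub: 10+8+7+14+18+16 = 73
Hub-N1-N3-N2-N5-N4-Hub: 10+8+7+11+34+22 = 92
Hub-N1-N3-N4-N2-N5-Hub: 10+8+20+7+11+16 = 72
Hub-N1-N3-N4-N5-N2-Hub: 10+8+20+18+28+15 = 99
Hub-N1-N3-N5-N2-N4-Hub: 10+8+18+28+14+22 = 100
Hub-N1-N3-N5-N4-N2-Hub: 10+8+18+34+7+15 = 92
Hub-N1-N4-N2-N3-N5-Hub: 10+18+7+7+18+16 = 76
Hub-N1-N4-N2-N5-N3-Hub: 10+18+7+11+21+8 = 75
… (106 more)
Hub-N3-N1-N4-N2-N5-Hub: 5+5+18+7+11+16 = 62  ← best
The minimum is 62.
One optimal route: Hub → N3 → N1 → N4 → N2 → N5 → Hub.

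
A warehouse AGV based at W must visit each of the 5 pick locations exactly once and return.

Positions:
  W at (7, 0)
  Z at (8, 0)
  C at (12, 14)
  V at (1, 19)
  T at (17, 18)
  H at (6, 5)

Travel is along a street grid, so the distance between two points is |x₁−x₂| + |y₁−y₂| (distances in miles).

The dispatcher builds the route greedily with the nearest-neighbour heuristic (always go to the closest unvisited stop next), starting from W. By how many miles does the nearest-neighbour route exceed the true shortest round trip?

The nearest-neighbour route is 4 miles longer than optimal.

W: Z=1, H=6, C=19, V=25, T=28 ⇒ Z
Z: H=7, C=18, V=26, T=27 ⇒ H
H: C=15, V=19, T=24 ⇒ C
C: T=9, V=16 ⇒ T
T: V=17 ⇒ V
NN route W → Z → H → C → T → V → W costs 74.
Optimal: W → Z → C → T → V → H → W costs 70 (by enumerating all 60 distinct tours).
Excess = 74 − 70 = 4.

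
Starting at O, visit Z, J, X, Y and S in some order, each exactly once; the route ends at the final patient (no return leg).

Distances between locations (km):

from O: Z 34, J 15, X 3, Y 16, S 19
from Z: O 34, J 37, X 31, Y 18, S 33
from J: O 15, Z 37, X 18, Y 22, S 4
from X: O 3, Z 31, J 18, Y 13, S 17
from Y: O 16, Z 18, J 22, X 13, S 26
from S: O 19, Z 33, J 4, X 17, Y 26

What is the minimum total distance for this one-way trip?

Minimum one-way distance = 64 km.

There are 5! = 120 possible orderings.
O → Z → J → X → Y → S: 34+37+18+13+26 = 128
O → Z → J → X → S → Y: 34+37+18+17+26 = 132
O → Z → J → Y → X → S: 34+37+22+13+17 = 123
O → Z → J → Y → S → X: 34+37+22+26+17 = 136
O → Z → J → S → X → Y: 34+37+4+17+13 = 105
O → Z → J → S → Y → X: 34+37+4+26+13 = 114
O → Z → X → J → Y → S: 34+31+18+22+26 = 131
O → Z → X → J → S → Y: 34+31+18+4+26 = 113
O → Z → X → Y → J → S: 34+31+13+22+4 = 104
O → Z → X → Y → S → J: 34+31+13+26+4 = 108
O → Z → X → S → J → Y: 34+31+17+4+22 = 108
O → Z → X → S → Y → J: 34+31+17+26+22 = 130
O → Z → Y → J → X → S: 34+18+22+18+17 = 109
O → Z → Y → J → S → X: 34+18+22+4+17 = 95
… (106 more)
O → X → S → J → Y → Z: 3+17+4+22+18 = 64  ← best
The minimum is 64.
One shortest path: O → X → S → J → Y → Z.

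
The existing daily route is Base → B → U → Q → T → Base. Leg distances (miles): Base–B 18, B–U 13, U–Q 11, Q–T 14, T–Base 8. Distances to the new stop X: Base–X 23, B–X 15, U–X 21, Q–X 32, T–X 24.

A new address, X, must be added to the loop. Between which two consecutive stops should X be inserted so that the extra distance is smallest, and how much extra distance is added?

Insertion cost between consecutive stops i–j is d(i,X) + d(X,j) − d(i,j):
  between Base and B: 23 + 15 − 18 = 20
  between B and U: 15 + 21 − 13 = 23
  between U and Q: 21 + 32 − 11 = 42
  between Q and T: 32 + 24 − 14 = 42
  between T and Base: 24 + 23 − 8 = 39
Cheapest insertion is between Base and B, adding 20.
New total = 64 + 20 = 84.

+20 miles — insert X between Base and B.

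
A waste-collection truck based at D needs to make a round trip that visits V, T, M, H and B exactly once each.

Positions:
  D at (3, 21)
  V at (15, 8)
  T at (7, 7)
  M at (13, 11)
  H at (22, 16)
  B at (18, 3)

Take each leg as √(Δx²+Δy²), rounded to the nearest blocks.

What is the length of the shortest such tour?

With 5 stops there are 5!/2 = 60 distinct round trips (a route and its reverse cost the same).
D→V→T→M→H→B→D: 18+8+7+10+14+23 = 80
D→V→T→M→B→H→D: 18+8+7+9+14+20 = 76
D→V→T→H→M→B→D: 18+8+17+10+9+23 = 85
D→V→T→H→B→M→D: 18+8+17+14+9+14 = 80
D→V→T→B→M→H→D: 18+8+12+9+10+20 = 77
D→V→T→B→H→M→D: 18+8+12+14+10+14 = 76
D→V→M→T→H→B→D: 18+4+7+17+14+23 = 83
D→V→M→T→B→H→D: 18+4+7+12+14+20 = 75
D→V→M→H→T→B→D: 18+4+10+17+12+23 = 84
D→V→M→H→B→T→D: 18+4+10+14+12+15 = 73
D→V→M→B→T→H→D: 18+4+9+12+17+20 = 80
D→V→M→B→H→T→D: 18+4+9+14+17+15 = 77
D→V→H→T→M→B→D: 18+11+17+7+9+23 = 85
D→V→H→T→B→M→D: 18+11+17+12+9+14 = 81
… (46 more)
D→T→M→V→B→H→D: 15+7+4+6+14+20 = 66  ← best
The minimum is 66.
One optimal route: D → T → M → V → B → H → D (or its reverse).

Minimum total distance: 66 blocks.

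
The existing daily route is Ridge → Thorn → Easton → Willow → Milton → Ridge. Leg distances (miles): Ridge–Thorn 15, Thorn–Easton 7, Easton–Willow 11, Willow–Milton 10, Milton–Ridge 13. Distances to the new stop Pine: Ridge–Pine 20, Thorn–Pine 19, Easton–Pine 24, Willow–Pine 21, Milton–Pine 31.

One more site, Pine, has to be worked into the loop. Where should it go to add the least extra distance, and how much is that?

Insertion cost between consecutive stops i–j is d(i,Pine) + d(Pine,j) − d(i,j):
  between Ridge and Thorn: 20 + 19 − 15 = 24
  between Thorn and Easton: 19 + 24 − 7 = 36
  between Easton and Willow: 24 + 21 − 11 = 34
  between Willow and Milton: 21 + 31 − 10 = 42
  between Milton and Ridge: 31 + 20 − 13 = 38
Cheapest insertion is between Ridge and Thorn, adding 24.
New total = 56 + 24 = 80.

Minimum extra distance: 24 miles, inserting Pine between Ridge and Thorn.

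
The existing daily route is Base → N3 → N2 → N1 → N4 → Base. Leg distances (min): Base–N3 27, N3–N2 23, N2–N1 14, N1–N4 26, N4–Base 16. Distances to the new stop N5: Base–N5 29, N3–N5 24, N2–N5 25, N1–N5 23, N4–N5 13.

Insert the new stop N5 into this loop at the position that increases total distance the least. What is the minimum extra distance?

Adding 10 min by placing N5 on the N1–N4 leg.

Insertion cost between consecutive stops i–j is d(i,N5) + d(N5,j) − d(i,j):
  between Base and N3: 29 + 24 − 27 = 26
  between N3 and N2: 24 + 25 − 23 = 26
  between N2 and N1: 25 + 23 − 14 = 34
  between N1 and N4: 23 + 13 − 26 = 10
  between N4 and Base: 13 + 29 − 16 = 26
Cheapest insertion is between N1 and N4, adding 10.
New total = 106 + 10 = 116.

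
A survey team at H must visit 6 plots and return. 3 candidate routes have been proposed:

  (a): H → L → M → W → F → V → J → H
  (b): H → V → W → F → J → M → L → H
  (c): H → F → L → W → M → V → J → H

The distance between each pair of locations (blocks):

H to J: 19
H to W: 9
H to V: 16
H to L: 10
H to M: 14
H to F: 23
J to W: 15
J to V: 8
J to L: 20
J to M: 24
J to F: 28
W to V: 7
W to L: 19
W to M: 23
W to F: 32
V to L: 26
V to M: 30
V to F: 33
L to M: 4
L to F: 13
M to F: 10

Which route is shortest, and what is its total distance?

121 blocks — (b) is the shortest.

(a): 10 + 4 + 23 + 32 + 33 + 8 + 19 = 129
(b): 16 + 7 + 32 + 28 + 24 + 4 + 10 = 121
(c): 23 + 13 + 19 + 23 + 30 + 8 + 19 = 135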